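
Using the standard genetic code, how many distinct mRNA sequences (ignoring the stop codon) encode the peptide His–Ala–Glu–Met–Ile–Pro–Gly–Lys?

His: 2 codons.
Ala: 4 codons.
Glu: 2 codons.
Met: 1 codon.
Ile: 3 codons.
Pro: 4 codons.
Gly: 4 codons.
Lys: 2 codons.
2 × 4 × 2 × 1 × 3 × 4 × 4 × 2 = 1536.

1536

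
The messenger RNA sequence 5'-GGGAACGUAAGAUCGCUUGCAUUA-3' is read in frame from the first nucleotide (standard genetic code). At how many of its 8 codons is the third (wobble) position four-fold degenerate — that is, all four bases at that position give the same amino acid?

5

Codon 1 GGG (Gly): third position 4-fold.
Codon 2 AAC (Asn): third position 2-fold.
Codon 3 GUA (Val): third position 4-fold.
Codon 4 AGA (Arg): third position 2-fold.
Codon 5 UCG (Ser): third position 4-fold.
Codon 6 CUU (Leu): third position 4-fold.
Codon 7 GCA (Ala): third position 4-fold.
Codon 8 UUA (Leu): third position 2-fold.
Four-fold degenerate third positions: 5.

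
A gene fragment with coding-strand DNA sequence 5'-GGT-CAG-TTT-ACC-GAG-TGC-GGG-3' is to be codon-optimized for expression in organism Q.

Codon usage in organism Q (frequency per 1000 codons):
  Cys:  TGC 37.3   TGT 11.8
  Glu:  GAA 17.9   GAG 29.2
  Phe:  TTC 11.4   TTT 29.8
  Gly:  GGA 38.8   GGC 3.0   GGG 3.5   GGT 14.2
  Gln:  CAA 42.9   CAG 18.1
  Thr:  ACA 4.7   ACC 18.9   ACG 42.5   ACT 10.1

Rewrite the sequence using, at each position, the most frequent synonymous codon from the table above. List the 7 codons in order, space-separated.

Codon 1 (Gly): best is GGA at 38.8.
Codon 2 (Gln): best is CAA at 42.9.
Codon 3 (Phe): best is TTT at 29.8.
Codon 4 (Thr): best is ACG at 42.5.
Codon 5 (Glu): best is GAG at 29.2.
Codon 6 (Cys): best is TGC at 37.3.
Codon 7 (Gly): best is GGA at 38.8.

GGA CAA TTT ACG GAG TGC GGA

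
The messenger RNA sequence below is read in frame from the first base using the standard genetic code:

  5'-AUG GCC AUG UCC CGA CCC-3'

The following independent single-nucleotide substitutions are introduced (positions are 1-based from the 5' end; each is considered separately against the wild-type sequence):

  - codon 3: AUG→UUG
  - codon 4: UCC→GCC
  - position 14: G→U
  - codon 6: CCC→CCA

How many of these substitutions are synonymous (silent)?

Codon 3: AUG (Met) → UUG (Leu) — missense.
Codon 4: UCC (Ser) → GCC (Ala) — missense.
Codon 5: CGA (Arg) → CUA (Leu) — missense.
Codon 6: CCC (Pro) → CCA (Pro) — synonymous.
Synonymous: 1 of 4.

1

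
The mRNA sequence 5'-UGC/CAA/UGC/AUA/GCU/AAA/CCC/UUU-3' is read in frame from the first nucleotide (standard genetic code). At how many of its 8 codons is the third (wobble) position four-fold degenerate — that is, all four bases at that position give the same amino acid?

Codon 1 UGC (Cys): third position 2-fold.
Codon 2 CAA (Gln): third position 2-fold.
Codon 3 UGC (Cys): third position 2-fold.
Codon 4 AUA (Ile): third position 3-fold.
Codon 5 GCU (Ala): third position 4-fold.
Codon 6 AAA (Lys): third position 2-fold.
Codon 7 CCC (Pro): third position 4-fold.
Codon 8 UUU (Phe): third position 2-fold.
Four-fold degenerate third positions: 2.

2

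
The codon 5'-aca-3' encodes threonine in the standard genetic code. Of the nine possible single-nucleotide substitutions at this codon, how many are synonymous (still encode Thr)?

3

Position 1: none → 0 synonymous.
Position 2: none → 0 synonymous.
Position 3: ACU, ACC, ACG → 3 synonymous.
Total: 0 + 0 + 3 = 3.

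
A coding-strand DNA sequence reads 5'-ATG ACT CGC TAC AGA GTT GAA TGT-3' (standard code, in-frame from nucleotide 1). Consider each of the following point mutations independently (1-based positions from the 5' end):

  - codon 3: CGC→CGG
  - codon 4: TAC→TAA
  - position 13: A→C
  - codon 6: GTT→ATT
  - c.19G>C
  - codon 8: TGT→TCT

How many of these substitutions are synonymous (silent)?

Codon 3: CGC (Arg) → CGG (Arg) — synonymous.
Codon 4: TAC (Tyr) → TAA (Stop) — nonsense.
Codon 5: AGA (Arg) → CGA (Arg) — synonymous.
Codon 6: GTT (Val) → ATT (Ile) — missense.
Codon 7: GAA (Glu) → CAA (Gln) — missense.
Codon 8: TGT (Cys) → TCT (Ser) — missense.
Synonymous: 2 of 6.

2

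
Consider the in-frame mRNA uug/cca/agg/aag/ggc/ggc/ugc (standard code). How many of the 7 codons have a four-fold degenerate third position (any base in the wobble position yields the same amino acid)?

Codon 1 UUG (Leu): third position 2-fold.
Codon 2 CCA (Pro): third position 4-fold.
Codon 3 AGG (Arg): third position 2-fold.
Codon 4 AAG (Lys): third position 2-fold.
Codon 5 GGC (Gly): third position 4-fold.
Codon 6 GGC (Gly): third position 4-fold.
Codon 7 UGC (Cys): third position 2-fold.
Four-fold degenerate third positions: 3.

3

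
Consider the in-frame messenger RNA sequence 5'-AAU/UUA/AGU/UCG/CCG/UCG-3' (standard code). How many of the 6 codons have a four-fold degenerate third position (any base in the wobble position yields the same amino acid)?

Codon 1 AAU (Asn): third position 2-fold.
Codon 2 UUA (Leu): third position 2-fold.
Codon 3 AGU (Ser): third position 2-fold.
Codon 4 UCG (Ser): third position 4-fold.
Codon 5 CCG (Pro): third position 4-fold.
Codon 6 UCG (Ser): third position 4-fold.
Four-fold degenerate third positions: 3.

3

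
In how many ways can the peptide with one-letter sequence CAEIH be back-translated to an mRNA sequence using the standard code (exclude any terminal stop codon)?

96

Cys: 2 codons.
Ala: 4 codons.
Glu: 2 codons.
Ile: 3 codons.
His: 2 codons.
2 × 4 × 2 × 3 × 2 = 96.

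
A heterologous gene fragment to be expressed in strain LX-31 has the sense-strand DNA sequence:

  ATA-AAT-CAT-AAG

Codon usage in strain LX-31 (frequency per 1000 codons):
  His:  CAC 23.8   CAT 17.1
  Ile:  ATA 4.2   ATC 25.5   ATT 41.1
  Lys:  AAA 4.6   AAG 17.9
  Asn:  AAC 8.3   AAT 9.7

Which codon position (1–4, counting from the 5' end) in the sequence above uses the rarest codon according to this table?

1

Codon 1 ATA (Ile): 4.2 per 1000.
Codon 2 AAT (Asn): 9.7 per 1000.
Codon 3 CAT (His): 17.1 per 1000.
Codon 4 AAG (Lys): 17.9 per 1000.
Lowest frequency is 4.2 at codon 1.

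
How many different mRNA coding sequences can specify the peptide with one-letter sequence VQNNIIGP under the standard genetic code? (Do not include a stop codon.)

Val: 4 codons.
Gln: 2 codons.
Asn: 2 codons.
Asn: 2 codons.
Ile: 3 codons.
Ile: 3 codons.
Gly: 4 codons.
Pro: 4 codons.
4 × 2 × 2 × 2 × 3 × 3 × 4 × 4 = 4608.

4608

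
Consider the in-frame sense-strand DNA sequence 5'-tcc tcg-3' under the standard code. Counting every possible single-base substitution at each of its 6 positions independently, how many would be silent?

Codon 1 (TCC, Ser): 3 synonymous substitutions.
Codon 2 (TCG, Ser): 3 synonymous substitutions.
Total: 3 + 3 = 6.

6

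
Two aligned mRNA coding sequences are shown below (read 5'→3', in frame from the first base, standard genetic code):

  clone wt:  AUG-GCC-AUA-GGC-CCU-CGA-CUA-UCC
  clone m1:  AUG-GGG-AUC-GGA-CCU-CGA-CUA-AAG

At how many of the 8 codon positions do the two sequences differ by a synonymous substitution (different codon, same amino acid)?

Codon 1: AUG Met / AUG Met — identical.
Codon 2: GCC Ala / GGG Gly — nonsynonymous.
Codon 3: AUA Ile / AUC Ile — synonymous.
Codon 4: GGC Gly / GGA Gly — synonymous.
Codon 5: CCU Pro / CCU Pro — identical.
Codon 6: CGA Arg / CGA Arg — identical.
Codon 7: CUA Leu / CUA Leu — identical.
Codon 8: UCC Ser / AAG Lys — nonsynonymous.
Synonymous differences: 2.

2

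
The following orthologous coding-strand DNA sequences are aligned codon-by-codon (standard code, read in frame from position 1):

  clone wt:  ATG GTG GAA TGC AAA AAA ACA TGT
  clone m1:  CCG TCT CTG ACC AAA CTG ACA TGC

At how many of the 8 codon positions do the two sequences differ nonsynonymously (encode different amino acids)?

5

Codon 1: ATG Met / CCG Pro — nonsynonymous.
Codon 2: GTG Val / TCT Ser — nonsynonymous.
Codon 3: GAA Glu / CTG Leu — nonsynonymous.
Codon 4: TGC Cys / ACC Thr — nonsynonymous.
Codon 5: AAA Lys / AAA Lys — identical.
Codon 6: AAA Lys / CTG Leu — nonsynonymous.
Codon 7: ACA Thr / ACA Thr — identical.
Codon 8: TGT Cys / TGC Cys — synonymous.
Nonsynonymous differences: 5.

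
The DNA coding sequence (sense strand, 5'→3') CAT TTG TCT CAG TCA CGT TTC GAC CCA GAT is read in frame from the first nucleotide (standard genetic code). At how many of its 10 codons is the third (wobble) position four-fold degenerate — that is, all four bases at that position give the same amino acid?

4

Codon 1 CAT (His): third position 2-fold.
Codon 2 TTG (Leu): third position 2-fold.
Codon 3 TCT (Ser): third position 4-fold.
Codon 4 CAG (Gln): third position 2-fold.
Codon 5 TCA (Ser): third position 4-fold.
Codon 6 CGT (Arg): third position 4-fold.
Codon 7 TTC (Phe): third position 2-fold.
Codon 8 GAC (Asp): third position 2-fold.
Codon 9 CCA (Pro): third position 4-fold.
Codon 10 GAT (Asp): third position 2-fold.
Four-fold degenerate third positions: 4.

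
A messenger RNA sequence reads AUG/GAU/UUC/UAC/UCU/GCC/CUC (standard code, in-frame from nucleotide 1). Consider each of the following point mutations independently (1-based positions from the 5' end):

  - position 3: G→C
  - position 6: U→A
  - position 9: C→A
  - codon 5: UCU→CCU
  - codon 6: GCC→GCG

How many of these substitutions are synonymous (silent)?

Codon 1: AUG (Met) → AUC (Ile) — missense.
Codon 2: GAU (Asp) → GAA (Glu) — missense.
Codon 3: UUC (Phe) → UUA (Leu) — missense.
Codon 5: UCU (Ser) → CCU (Pro) — missense.
Codon 6: GCC (Ala) → GCG (Ala) — synonymous.
Synonymous: 1 of 5.

1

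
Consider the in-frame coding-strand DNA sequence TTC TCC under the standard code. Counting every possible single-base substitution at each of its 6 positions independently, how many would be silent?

Codon 1 (TTC, Phe): 1 synonymous substitution.
Codon 2 (TCC, Ser): 3 synonymous substitutions.
Total: 1 + 3 = 4.

4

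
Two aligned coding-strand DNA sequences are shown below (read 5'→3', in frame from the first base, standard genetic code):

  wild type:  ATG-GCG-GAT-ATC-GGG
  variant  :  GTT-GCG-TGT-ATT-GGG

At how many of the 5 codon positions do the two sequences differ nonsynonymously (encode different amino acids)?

2

Codon 1: ATG Met / GTT Val — nonsynonymous.
Codon 2: GCG Ala / GCG Ala — identical.
Codon 3: GAT Asp / TGT Cys — nonsynonymous.
Codon 4: ATC Ile / ATT Ile — synonymous.
Codon 5: GGG Gly / GGG Gly — identical.
Nonsynonymous differences: 2.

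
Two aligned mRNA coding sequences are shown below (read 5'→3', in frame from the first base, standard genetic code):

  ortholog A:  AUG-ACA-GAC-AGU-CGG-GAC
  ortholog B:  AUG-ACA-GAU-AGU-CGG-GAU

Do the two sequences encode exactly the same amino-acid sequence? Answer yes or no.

yes

Codon 1: AUG Met / AUG Met — identical.
Codon 2: ACA Thr / ACA Thr — identical.
Codon 3: GAC Asp / GAU Asp — synonymous.
Codon 4: AGU Ser / AGU Ser — identical.
Codon 5: CGG Arg / CGG Arg — identical.
Codon 6: GAC Asp / GAU Asp — synonymous.
Nonsynonymous differences: 0 → same protein.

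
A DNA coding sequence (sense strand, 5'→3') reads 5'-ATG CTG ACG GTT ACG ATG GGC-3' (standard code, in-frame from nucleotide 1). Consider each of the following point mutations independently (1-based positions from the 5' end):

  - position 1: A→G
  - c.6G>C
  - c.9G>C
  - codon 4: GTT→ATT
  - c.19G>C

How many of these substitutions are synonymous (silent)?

2

Codon 1: ATG (Met) → GTG (Val) — missense.
Codon 2: CTG (Leu) → CTC (Leu) — synonymous.
Codon 3: ACG (Thr) → ACC (Thr) — synonymous.
Codon 4: GTT (Val) → ATT (Ile) — missense.
Codon 7: GGC (Gly) → CGC (Arg) — missense.
Synonymous: 2 of 5.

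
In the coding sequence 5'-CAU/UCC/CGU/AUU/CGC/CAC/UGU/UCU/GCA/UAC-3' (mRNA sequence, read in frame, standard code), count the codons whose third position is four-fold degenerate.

5

Codon 1 CAU (His): third position 2-fold.
Codon 2 UCC (Ser): third position 4-fold.
Codon 3 CGU (Arg): third position 4-fold.
Codon 4 AUU (Ile): third position 3-fold.
Codon 5 CGC (Arg): third position 4-fold.
Codon 6 CAC (His): third position 2-fold.
Codon 7 UGU (Cys): third position 2-fold.
Codon 8 UCU (Ser): third position 4-fold.
Codon 9 GCA (Ala): third position 4-fold.
Codon 10 UAC (Tyr): third position 2-fold.
Four-fold degenerate third positions: 5.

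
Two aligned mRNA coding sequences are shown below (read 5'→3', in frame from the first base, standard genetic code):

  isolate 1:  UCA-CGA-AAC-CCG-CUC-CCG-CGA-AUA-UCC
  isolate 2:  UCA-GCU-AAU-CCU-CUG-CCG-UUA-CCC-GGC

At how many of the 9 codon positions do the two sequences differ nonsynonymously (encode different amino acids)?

4

Codon 1: UCA Ser / UCA Ser — identical.
Codon 2: CGA Arg / GCU Ala — nonsynonymous.
Codon 3: AAC Asn / AAU Asn — synonymous.
Codon 4: CCG Pro / CCU Pro — synonymous.
Codon 5: CUC Leu / CUG Leu — synonymous.
Codon 6: CCG Pro / CCG Pro — identical.
Codon 7: CGA Arg / UUA Leu — nonsynonymous.
Codon 8: AUA Ile / CCC Pro — nonsynonymous.
Codon 9: UCC Ser / GGC Gly — nonsynonymous.
Nonsynonymous differences: 4.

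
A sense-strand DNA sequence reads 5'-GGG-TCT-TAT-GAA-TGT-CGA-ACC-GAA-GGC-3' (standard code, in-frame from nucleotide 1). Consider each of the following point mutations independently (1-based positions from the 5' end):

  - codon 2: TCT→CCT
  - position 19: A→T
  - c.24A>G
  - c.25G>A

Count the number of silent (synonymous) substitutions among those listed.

1

Codon 2: TCT (Ser) → CCT (Pro) — missense.
Codon 7: ACC (Thr) → TCC (Ser) — missense.
Codon 8: GAA (Glu) → GAG (Glu) — synonymous.
Codon 9: GGC (Gly) → AGC (Ser) — missense.
Synonymous: 1 of 4.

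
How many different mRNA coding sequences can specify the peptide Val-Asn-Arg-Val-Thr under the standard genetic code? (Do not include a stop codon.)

Val: 4 codons.
Asn: 2 codons.
Arg: 6 codons.
Val: 4 codons.
Thr: 4 codons.
4 × 2 × 6 × 4 × 4 = 768.

768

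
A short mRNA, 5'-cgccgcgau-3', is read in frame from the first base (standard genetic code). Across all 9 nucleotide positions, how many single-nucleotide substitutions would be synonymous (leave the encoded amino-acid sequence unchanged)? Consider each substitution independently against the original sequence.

7

Codon 1 (CGC, Arg): 3 synonymous substitutions.
Codon 2 (CGC, Arg): 3 synonymous substitutions.
Codon 3 (GAU, Asp): 1 synonymous substitution.
Total: 3 + 3 + 1 = 7.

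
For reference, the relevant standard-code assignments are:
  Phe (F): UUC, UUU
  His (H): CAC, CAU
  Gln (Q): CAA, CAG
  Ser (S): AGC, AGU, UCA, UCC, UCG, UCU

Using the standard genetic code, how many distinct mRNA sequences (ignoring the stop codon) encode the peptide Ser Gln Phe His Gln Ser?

Ser: 6 codons.
Gln: 2 codons.
Phe: 2 codons.
His: 2 codons.
Gln: 2 codons.
Ser: 6 codons.
6 × 2 × 2 × 2 × 2 × 6 = 576.

576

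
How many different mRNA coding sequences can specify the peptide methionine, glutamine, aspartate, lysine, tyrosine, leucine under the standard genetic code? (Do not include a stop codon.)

Met: 1 codon.
Gln: 2 codons.
Asp: 2 codons.
Lys: 2 codons.
Tyr: 2 codons.
Leu: 6 codons.
1 × 2 × 2 × 2 × 2 × 6 = 96.

96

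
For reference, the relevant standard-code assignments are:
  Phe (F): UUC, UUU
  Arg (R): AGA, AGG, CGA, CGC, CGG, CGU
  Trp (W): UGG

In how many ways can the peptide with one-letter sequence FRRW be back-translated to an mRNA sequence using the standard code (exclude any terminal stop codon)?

Phe: 2 codons.
Arg: 6 codons.
Arg: 6 codons.
Trp: 1 codon.
2 × 6 × 6 × 1 = 72.

72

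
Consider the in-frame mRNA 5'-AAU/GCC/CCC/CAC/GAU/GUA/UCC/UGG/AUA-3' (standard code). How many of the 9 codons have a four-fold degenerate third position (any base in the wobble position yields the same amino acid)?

Codon 1 AAU (Asn): third position 2-fold.
Codon 2 GCC (Ala): third position 4-fold.
Codon 3 CCC (Pro): third position 4-fold.
Codon 4 CAC (His): third position 2-fold.
Codon 5 GAU (Asp): third position 2-fold.
Codon 6 GUA (Val): third position 4-fold.
Codon 7 UCC (Ser): third position 4-fold.
Codon 8 UGG (Trp): third position 1-fold.
Codon 9 AUA (Ile): third position 3-fold.
Four-fold degenerate third positions: 4.

4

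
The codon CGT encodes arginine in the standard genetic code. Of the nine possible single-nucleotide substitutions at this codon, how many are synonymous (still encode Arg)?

Position 1: none → 0 synonymous.
Position 2: none → 0 synonymous.
Position 3: CGC, CGA, CGG → 3 synonymous.
Total: 0 + 0 + 3 = 3.

3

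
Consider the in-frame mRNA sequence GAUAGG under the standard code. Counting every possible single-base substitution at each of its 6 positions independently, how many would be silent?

Codon 1 (GAU, Asp): 1 synonymous substitution.
Codon 2 (AGG, Arg): 2 synonymous substitutions.
Total: 1 + 2 = 3.

3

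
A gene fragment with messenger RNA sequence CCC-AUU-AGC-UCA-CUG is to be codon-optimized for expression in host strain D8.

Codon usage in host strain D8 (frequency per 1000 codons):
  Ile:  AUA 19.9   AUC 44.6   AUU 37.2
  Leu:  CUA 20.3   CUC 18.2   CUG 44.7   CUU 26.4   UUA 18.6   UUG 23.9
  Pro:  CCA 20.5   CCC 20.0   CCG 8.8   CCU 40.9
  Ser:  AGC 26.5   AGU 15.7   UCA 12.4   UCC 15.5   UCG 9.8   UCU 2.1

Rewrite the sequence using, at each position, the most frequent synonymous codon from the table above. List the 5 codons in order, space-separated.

Codon 1 (Pro): best is CCU at 40.9.
Codon 2 (Ile): best is AUC at 44.6.
Codon 3 (Ser): best is AGC at 26.5.
Codon 4 (Ser): best is AGC at 26.5.
Codon 5 (Leu): best is CUG at 44.7.

CCU AUC AGC AGC CUG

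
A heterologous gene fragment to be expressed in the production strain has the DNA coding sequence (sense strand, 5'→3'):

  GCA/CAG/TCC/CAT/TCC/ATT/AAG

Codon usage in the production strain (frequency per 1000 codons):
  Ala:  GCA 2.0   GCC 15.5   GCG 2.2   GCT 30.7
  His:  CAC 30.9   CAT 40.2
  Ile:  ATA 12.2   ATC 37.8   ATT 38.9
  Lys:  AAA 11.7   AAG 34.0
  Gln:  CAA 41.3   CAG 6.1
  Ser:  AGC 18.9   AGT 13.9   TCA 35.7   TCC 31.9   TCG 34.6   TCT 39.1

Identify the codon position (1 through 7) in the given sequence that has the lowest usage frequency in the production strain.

1

Codon 1 GCA (Ala): 2.0 per 1000.
Codon 2 CAG (Gln): 6.1 per 1000.
Codon 3 TCC (Ser): 31.9 per 1000.
Codon 4 CAT (His): 40.2 per 1000.
Codon 5 TCC (Ser): 31.9 per 1000.
Codon 6 ATT (Ile): 38.9 per 1000.
Codon 7 AAG (Lys): 34.0 per 1000.
Lowest frequency is 2.0 at codon 1.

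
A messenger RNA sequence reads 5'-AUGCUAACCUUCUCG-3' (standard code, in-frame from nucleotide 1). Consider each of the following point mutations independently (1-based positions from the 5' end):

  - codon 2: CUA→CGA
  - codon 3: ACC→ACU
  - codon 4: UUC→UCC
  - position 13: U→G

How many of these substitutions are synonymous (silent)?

Codon 2: CUA (Leu) → CGA (Arg) — missense.
Codon 3: ACC (Thr) → ACU (Thr) — synonymous.
Codon 4: UUC (Phe) → UCC (Ser) — missense.
Codon 5: UCG (Ser) → GCG (Ala) — missense.
Synonymous: 1 of 4.

1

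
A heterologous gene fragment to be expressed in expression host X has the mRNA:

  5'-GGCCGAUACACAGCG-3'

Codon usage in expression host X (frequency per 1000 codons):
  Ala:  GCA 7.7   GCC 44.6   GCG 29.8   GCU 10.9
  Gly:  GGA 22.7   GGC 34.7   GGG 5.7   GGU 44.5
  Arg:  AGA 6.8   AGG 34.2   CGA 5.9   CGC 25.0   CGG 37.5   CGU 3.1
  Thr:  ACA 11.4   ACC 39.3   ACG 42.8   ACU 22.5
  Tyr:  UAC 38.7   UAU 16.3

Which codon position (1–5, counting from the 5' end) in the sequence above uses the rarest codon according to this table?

Codon 1 GGC (Gly): 34.7 per 1000.
Codon 2 CGA (Arg): 5.9 per 1000.
Codon 3 UAC (Tyr): 38.7 per 1000.
Codon 4 ACA (Thr): 11.4 per 1000.
Codon 5 GCG (Ala): 29.8 per 1000.
Lowest frequency is 5.9 at codon 2.

2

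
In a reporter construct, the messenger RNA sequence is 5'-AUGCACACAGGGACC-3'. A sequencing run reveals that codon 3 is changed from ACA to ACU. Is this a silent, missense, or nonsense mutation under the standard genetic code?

silent

Position 9 falls in codon 3: ACA → Thr.
After the substitution the codon is ACU → Thr.
Both encode Thr, so the change is synonymous.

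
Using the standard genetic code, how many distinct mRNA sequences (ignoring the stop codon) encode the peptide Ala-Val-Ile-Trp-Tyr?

96

Ala: 4 codons.
Val: 4 codons.
Ile: 3 codons.
Trp: 1 codon.
Tyr: 2 codons.
4 × 4 × 3 × 1 × 2 = 96.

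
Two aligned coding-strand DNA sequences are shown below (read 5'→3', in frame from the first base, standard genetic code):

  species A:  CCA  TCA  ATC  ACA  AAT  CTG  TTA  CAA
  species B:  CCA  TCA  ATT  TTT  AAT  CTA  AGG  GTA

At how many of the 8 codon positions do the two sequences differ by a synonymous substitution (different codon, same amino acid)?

Codon 1: CCA Pro / CCA Pro — identical.
Codon 2: TCA Ser / TCA Ser — identical.
Codon 3: ATC Ile / ATT Ile — synonymous.
Codon 4: ACA Thr / TTT Phe — nonsynonymous.
Codon 5: AAT Asn / AAT Asn — identical.
Codon 6: CTG Leu / CTA Leu — synonymous.
Codon 7: TTA Leu / AGG Arg — nonsynonymous.
Codon 8: CAA Gln / GTA Val — nonsynonymous.
Synonymous differences: 2.

2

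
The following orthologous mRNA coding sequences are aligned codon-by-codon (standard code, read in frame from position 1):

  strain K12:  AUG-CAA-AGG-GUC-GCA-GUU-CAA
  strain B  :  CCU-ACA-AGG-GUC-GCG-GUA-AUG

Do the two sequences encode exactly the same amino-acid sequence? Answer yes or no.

Codon 1: AUG Met / CCU Pro — nonsynonymous.
Codon 2: CAA Gln / ACA Thr — nonsynonymous.
Codon 3: AGG Arg / AGG Arg — identical.
Codon 4: GUC Val / GUC Val — identical.
Codon 5: GCA Ala / GCG Ala — synonymous.
Codon 6: GUU Val / GUA Val — synonymous.
Codon 7: CAA Gln / AUG Met — nonsynonymous.
Nonsynonymous differences: 3 → different protein.

no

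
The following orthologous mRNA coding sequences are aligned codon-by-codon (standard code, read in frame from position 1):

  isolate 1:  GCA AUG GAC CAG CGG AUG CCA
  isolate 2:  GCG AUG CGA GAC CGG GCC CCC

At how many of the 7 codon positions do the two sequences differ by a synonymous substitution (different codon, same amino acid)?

2

Codon 1: GCA Ala / GCG Ala — synonymous.
Codon 2: AUG Met / AUG Met — identical.
Codon 3: GAC Asp / CGA Arg — nonsynonymous.
Codon 4: CAG Gln / GAC Asp — nonsynonymous.
Codon 5: CGG Arg / CGG Arg — identical.
Codon 6: AUG Met / GCC Ala — nonsynonymous.
Codon 7: CCA Pro / CCC Pro — synonymous.
Synonymous differences: 2.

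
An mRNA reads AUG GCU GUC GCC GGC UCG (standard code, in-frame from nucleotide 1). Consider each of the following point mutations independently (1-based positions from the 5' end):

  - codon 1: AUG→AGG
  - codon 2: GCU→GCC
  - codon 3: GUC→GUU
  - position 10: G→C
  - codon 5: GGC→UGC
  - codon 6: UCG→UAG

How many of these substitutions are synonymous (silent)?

2

Codon 1: AUG (Met) → AGG (Arg) — missense.
Codon 2: GCU (Ala) → GCC (Ala) — synonymous.
Codon 3: GUC (Val) → GUU (Val) — synonymous.
Codon 4: GCC (Ala) → CCC (Pro) — missense.
Codon 5: GGC (Gly) → UGC (Cys) — missense.
Codon 6: UCG (Ser) → UAG (Stop) — nonsense.
Synonymous: 2 of 6.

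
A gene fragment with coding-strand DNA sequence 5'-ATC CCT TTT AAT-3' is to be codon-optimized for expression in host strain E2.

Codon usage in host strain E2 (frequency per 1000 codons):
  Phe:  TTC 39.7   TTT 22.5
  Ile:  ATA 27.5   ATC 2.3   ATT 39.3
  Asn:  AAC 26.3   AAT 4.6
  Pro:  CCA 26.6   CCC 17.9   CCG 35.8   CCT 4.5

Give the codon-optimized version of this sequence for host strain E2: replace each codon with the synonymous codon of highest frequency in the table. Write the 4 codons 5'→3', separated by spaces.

ATT CCG TTC AAC

Codon 1 (Ile): best is ATT at 39.3.
Codon 2 (Pro): best is CCG at 35.8.
Codon 3 (Phe): best is TTC at 39.7.
Codon 4 (Asn): best is AAC at 26.3.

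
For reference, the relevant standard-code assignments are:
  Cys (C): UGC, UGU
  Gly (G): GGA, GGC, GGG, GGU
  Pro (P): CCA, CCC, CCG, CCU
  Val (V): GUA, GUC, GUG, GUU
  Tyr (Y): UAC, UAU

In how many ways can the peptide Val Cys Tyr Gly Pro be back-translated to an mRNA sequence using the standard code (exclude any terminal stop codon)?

Val: 4 codons.
Cys: 2 codons.
Tyr: 2 codons.
Gly: 4 codons.
Pro: 4 codons.
4 × 2 × 2 × 4 × 4 = 256.

256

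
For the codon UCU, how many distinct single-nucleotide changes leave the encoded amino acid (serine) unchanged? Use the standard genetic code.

3

Position 1: none → 0 synonymous.
Position 2: none → 0 synonymous.
Position 3: UCC, UCA, UCG → 3 synonymous.
Total: 0 + 0 + 3 = 3.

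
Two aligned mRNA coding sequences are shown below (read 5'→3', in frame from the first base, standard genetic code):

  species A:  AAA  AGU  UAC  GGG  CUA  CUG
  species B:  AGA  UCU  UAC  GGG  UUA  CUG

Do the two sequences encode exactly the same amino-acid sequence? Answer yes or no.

no

Codon 1: AAA Lys / AGA Arg — nonsynonymous.
Codon 2: AGU Ser / UCU Ser — synonymous.
Codon 3: UAC Tyr / UAC Tyr — identical.
Codon 4: GGG Gly / GGG Gly — identical.
Codon 5: CUA Leu / UUA Leu — synonymous.
Codon 6: CUG Leu / CUG Leu — identical.
Nonsynonymous differences: 1 → different protein.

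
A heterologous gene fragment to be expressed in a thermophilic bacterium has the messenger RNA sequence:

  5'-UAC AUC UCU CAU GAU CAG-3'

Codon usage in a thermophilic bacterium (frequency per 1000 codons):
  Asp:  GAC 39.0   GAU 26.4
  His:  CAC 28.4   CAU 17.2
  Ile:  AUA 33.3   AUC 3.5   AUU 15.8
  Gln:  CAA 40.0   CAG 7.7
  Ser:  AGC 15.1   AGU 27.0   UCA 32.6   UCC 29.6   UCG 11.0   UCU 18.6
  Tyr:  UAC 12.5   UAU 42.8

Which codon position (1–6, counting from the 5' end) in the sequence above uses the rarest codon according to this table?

Codon 1 UAC (Tyr): 12.5 per 1000.
Codon 2 AUC (Ile): 3.5 per 1000.
Codon 3 UCU (Ser): 18.6 per 1000.
Codon 4 CAU (His): 17.2 per 1000.
Codon 5 GAU (Asp): 26.4 per 1000.
Codon 6 CAG (Gln): 7.7 per 1000.
Lowest frequency is 3.5 at codon 2.

2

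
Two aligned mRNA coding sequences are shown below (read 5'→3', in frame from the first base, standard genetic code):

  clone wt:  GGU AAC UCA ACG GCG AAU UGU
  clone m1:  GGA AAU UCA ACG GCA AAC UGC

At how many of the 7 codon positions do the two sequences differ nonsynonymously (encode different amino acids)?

Codon 1: GGU Gly / GGA Gly — synonymous.
Codon 2: AAC Asn / AAU Asn — synonymous.
Codon 3: UCA Ser / UCA Ser — identical.
Codon 4: ACG Thr / ACG Thr — identical.
Codon 5: GCG Ala / GCA Ala — synonymous.
Codon 6: AAU Asn / AAC Asn — synonymous.
Codon 7: UGU Cys / UGC Cys — synonymous.
Nonsynonymous differences: 0.

0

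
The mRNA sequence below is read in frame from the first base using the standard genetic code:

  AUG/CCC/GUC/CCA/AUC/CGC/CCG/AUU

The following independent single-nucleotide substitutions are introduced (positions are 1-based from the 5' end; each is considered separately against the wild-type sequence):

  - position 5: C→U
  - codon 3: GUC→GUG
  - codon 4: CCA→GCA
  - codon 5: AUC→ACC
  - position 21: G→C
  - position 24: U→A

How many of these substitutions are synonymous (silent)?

3

Codon 2: CCC (Pro) → CUC (Leu) — missense.
Codon 3: GUC (Val) → GUG (Val) — synonymous.
Codon 4: CCA (Pro) → GCA (Ala) — missense.
Codon 5: AUC (Ile) → ACC (Thr) — missense.
Codon 7: CCG (Pro) → CCC (Pro) — synonymous.
Codon 8: AUU (Ile) → AUA (Ile) — synonymous.
Synonymous: 3 of 6.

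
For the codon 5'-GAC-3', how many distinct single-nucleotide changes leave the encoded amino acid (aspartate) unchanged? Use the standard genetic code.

1

Position 1: none → 0 synonymous.
Position 2: none → 0 synonymous.
Position 3: GAU → 1 synonymous.
Total: 0 + 0 + 1 = 1.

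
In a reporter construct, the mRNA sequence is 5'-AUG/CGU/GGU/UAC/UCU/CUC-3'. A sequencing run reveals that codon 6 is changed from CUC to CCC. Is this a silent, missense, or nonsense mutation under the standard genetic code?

missense

Position 17 falls in codon 6: CUC → Leu.
After the substitution the codon is CCC → Pro.
Leu ≠ Pro, so this is a missense mutation.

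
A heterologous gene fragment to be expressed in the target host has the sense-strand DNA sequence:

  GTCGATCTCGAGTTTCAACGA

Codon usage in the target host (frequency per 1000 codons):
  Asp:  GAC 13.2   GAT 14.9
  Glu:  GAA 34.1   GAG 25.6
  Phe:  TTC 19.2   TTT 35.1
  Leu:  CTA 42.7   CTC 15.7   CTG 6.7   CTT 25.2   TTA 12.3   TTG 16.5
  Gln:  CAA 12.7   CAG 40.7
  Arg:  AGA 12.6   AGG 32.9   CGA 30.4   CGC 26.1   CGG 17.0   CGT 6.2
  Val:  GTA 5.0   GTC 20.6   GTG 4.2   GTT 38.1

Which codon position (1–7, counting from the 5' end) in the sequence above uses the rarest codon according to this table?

6

Codon 1 GTC (Val): 20.6 per 1000.
Codon 2 GAT (Asp): 14.9 per 1000.
Codon 3 CTC (Leu): 15.7 per 1000.
Codon 4 GAG (Glu): 25.6 per 1000.
Codon 5 TTT (Phe): 35.1 per 1000.
Codon 6 CAA (Gln): 12.7 per 1000.
Codon 7 CGA (Arg): 30.4 per 1000.
Lowest frequency is 12.7 at codon 6.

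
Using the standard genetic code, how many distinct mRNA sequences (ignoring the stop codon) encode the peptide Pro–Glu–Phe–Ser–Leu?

Pro: 4 codons.
Glu: 2 codons.
Phe: 2 codons.
Ser: 6 codons.
Leu: 6 codons.
4 × 2 × 2 × 6 × 6 = 576.

576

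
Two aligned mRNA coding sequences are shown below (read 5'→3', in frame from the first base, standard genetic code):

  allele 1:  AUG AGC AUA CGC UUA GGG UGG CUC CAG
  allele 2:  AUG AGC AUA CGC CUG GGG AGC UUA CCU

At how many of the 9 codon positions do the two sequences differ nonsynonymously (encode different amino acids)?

Codon 1: AUG Met / AUG Met — identical.
Codon 2: AGC Ser / AGC Ser — identical.
Codon 3: AUA Ile / AUA Ile — identical.
Codon 4: CGC Arg / CGC Arg — identical.
Codon 5: UUA Leu / CUG Leu — synonymous.
Codon 6: GGG Gly / GGG Gly — identical.
Codon 7: UGG Trp / AGC Ser — nonsynonymous.
Codon 8: CUC Leu / UUA Leu — synonymous.
Codon 9: CAG Gln / CCU Pro — nonsynonymous.
Nonsynonymous differences: 2.

2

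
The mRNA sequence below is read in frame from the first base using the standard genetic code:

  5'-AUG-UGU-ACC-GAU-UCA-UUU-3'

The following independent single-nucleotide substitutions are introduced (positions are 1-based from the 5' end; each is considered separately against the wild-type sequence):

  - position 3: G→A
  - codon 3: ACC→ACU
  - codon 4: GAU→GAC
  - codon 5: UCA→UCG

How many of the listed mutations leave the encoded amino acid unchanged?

Codon 1: AUG (Met) → AUA (Ile) — missense.
Codon 3: ACC (Thr) → ACU (Thr) — synonymous.
Codon 4: GAU (Asp) → GAC (Asp) — synonymous.
Codon 5: UCA (Ser) → UCG (Ser) — synonymous.
Synonymous: 3 of 4.

3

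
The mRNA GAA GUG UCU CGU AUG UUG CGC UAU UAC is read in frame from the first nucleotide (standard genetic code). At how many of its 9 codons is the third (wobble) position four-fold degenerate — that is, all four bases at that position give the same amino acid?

Codon 1 GAA (Glu): third position 2-fold.
Codon 2 GUG (Val): third position 4-fold.
Codon 3 UCU (Ser): third position 4-fold.
Codon 4 CGU (Arg): third position 4-fold.
Codon 5 AUG (Met): third position 1-fold.
Codon 6 UUG (Leu): third position 2-fold.
Codon 7 CGC (Arg): third position 4-fold.
Codon 8 UAU (Tyr): third position 2-fold.
Codon 9 UAC (Tyr): third position 2-fold.
Four-fold degenerate third positions: 4.

4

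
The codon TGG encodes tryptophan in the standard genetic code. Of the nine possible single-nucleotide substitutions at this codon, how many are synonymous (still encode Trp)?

0

Position 1: none → 0 synonymous.
Position 2: none → 0 synonymous.
Position 3: none → 0 synonymous.
Total: 0 + 0 + 0 = 0.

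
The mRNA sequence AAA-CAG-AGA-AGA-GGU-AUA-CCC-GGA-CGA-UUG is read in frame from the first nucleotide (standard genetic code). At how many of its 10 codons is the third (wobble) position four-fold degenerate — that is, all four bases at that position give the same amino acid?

Codon 1 AAA (Lys): third position 2-fold.
Codon 2 CAG (Gln): third position 2-fold.
Codon 3 AGA (Arg): third position 2-fold.
Codon 4 AGA (Arg): third position 2-fold.
Codon 5 GGU (Gly): third position 4-fold.
Codon 6 AUA (Ile): third position 3-fold.
Codon 7 CCC (Pro): third position 4-fold.
Codon 8 GGA (Gly): third position 4-fold.
Codon 9 CGA (Arg): third position 4-fold.
Codon 10 UUG (Leu): third position 2-fold.
Four-fold degenerate third positions: 4.

4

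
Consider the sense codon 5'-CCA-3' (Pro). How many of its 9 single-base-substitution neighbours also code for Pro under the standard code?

Position 1: none → 0 synonymous.
Position 2: none → 0 synonymous.
Position 3: CCT, CCC, CCG → 3 synonymous.
Total: 0 + 0 + 3 = 3.

3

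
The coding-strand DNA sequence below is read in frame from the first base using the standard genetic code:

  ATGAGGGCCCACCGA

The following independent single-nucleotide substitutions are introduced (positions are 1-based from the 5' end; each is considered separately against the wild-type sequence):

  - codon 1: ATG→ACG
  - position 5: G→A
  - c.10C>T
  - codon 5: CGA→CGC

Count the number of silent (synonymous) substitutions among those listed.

1

Codon 1: ATG (Met) → ACG (Thr) — missense.
Codon 2: AGG (Arg) → AAG (Lys) — missense.
Codon 4: CAC (His) → TAC (Tyr) — missense.
Codon 5: CGA (Arg) → CGC (Arg) — synonymous.
Synonymous: 1 of 4.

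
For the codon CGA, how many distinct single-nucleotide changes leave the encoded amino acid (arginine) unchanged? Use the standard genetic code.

Position 1: AGA → 1 synonymous.
Position 2: none → 0 synonymous.
Position 3: CGU, CGC, CGG → 3 synonymous.
Total: 1 + 0 + 3 = 4.

4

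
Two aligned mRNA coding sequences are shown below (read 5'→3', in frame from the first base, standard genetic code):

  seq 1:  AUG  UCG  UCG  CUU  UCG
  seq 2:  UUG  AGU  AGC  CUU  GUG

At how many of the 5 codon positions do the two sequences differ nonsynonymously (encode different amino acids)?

Codon 1: AUG Met / UUG Leu — nonsynonymous.
Codon 2: UCG Ser / AGU Ser — synonymous.
Codon 3: UCG Ser / AGC Ser — synonymous.
Codon 4: CUU Leu / CUU Leu — identical.
Codon 5: UCG Ser / GUG Val — nonsynonymous.
Nonsynonymous differences: 2.

2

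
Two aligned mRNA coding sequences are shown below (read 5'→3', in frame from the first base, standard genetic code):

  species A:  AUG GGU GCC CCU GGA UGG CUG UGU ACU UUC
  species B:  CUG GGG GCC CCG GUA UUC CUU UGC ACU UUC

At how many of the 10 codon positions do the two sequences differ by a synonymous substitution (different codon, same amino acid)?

4

Codon 1: AUG Met / CUG Leu — nonsynonymous.
Codon 2: GGU Gly / GGG Gly — synonymous.
Codon 3: GCC Ala / GCC Ala — identical.
Codon 4: CCU Pro / CCG Pro — synonymous.
Codon 5: GGA Gly / GUA Val — nonsynonymous.
Codon 6: UGG Trp / UUC Phe — nonsynonymous.
Codon 7: CUG Leu / CUU Leu — synonymous.
Codon 8: UGU Cys / UGC Cys — synonymous.
Codon 9: ACU Thr / ACU Thr — identical.
Codon 10: UUC Phe / UUC Phe — identical.
Synonymous differences: 4.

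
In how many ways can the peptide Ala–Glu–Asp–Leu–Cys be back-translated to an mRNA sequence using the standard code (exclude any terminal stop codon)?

192

Ala: 4 codons.
Glu: 2 codons.
Asp: 2 codons.
Leu: 6 codons.
Cys: 2 codons.
4 × 2 × 2 × 6 × 2 = 192.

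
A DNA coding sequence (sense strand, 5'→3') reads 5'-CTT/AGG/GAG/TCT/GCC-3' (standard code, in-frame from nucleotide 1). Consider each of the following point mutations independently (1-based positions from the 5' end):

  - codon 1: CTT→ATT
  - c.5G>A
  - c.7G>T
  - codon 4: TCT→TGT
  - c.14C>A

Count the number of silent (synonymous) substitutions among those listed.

Codon 1: CTT (Leu) → ATT (Ile) — missense.
Codon 2: AGG (Arg) → AAG (Lys) — missense.
Codon 3: GAG (Glu) → TAG (Stop) — nonsense.
Codon 4: TCT (Ser) → TGT (Cys) — missense.
Codon 5: GCC (Ala) → GAC (Asp) — missense.
Synonymous: 0 of 5.

0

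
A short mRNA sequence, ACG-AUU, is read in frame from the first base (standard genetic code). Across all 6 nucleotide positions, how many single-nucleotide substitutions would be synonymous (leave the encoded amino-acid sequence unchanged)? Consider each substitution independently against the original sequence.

5

Codon 1 (ACG, Thr): 3 synonymous substitutions.
Codon 2 (AUU, Ile): 2 synonymous substitutions.
Total: 3 + 2 = 5.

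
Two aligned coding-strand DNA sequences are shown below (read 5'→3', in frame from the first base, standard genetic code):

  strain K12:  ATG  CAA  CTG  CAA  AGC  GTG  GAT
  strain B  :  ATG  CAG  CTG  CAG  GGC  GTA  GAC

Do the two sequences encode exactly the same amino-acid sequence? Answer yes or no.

no

Codon 1: ATG Met / ATG Met — identical.
Codon 2: CAA Gln / CAG Gln — synonymous.
Codon 3: CTG Leu / CTG Leu — identical.
Codon 4: CAA Gln / CAG Gln — synonymous.
Codon 5: AGC Ser / GGC Gly — nonsynonymous.
Codon 6: GTG Val / GTA Val — synonymous.
Codon 7: GAT Asp / GAC Asp — synonymous.
Nonsynonymous differences: 1 → different protein.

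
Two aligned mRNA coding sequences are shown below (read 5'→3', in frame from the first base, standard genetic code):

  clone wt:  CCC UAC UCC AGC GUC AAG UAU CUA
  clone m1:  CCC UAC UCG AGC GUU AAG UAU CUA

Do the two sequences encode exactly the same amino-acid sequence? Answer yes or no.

yes

Codon 1: CCC Pro / CCC Pro — identical.
Codon 2: UAC Tyr / UAC Tyr — identical.
Codon 3: UCC Ser / UCG Ser — synonymous.
Codon 4: AGC Ser / AGC Ser — identical.
Codon 5: GUC Val / GUU Val — synonymous.
Codon 6: AAG Lys / AAG Lys — identical.
Codon 7: UAU Tyr / UAU Tyr — identical.
Codon 8: CUA Leu / CUA Leu — identical.
Nonsynonymous differences: 0 → same protein.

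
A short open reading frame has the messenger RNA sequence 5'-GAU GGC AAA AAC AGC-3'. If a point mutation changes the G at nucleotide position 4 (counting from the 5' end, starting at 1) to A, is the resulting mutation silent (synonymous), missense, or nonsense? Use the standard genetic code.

missense

Position 4 falls in codon 2: GGC → Gly.
After the substitution the codon is AGC → Ser.
Gly ≠ Ser, so this is a missense mutation.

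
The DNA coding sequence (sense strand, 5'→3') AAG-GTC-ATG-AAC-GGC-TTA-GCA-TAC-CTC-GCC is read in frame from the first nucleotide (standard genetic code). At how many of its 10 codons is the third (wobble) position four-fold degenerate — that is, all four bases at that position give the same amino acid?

5

Codon 1 AAG (Lys): third position 2-fold.
Codon 2 GTC (Val): third position 4-fold.
Codon 3 ATG (Met): third position 1-fold.
Codon 4 AAC (Asn): third position 2-fold.
Codon 5 GGC (Gly): third position 4-fold.
Codon 6 TTA (Leu): third position 2-fold.
Codon 7 GCA (Ala): third position 4-fold.
Codon 8 TAC (Tyr): third position 2-fold.
Codon 9 CTC (Leu): third position 4-fold.
Codon 10 GCC (Ala): third position 4-fold.
Four-fold degenerate third positions: 5.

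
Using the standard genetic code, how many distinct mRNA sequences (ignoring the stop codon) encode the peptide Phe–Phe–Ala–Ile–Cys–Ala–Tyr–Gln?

Phe: 2 codons.
Phe: 2 codons.
Ala: 4 codons.
Ile: 3 codons.
Cys: 2 codons.
Ala: 4 codons.
Tyr: 2 codons.
Gln: 2 codons.
2 × 2 × 4 × 3 × 2 × 4 × 2 × 2 = 1536.

1536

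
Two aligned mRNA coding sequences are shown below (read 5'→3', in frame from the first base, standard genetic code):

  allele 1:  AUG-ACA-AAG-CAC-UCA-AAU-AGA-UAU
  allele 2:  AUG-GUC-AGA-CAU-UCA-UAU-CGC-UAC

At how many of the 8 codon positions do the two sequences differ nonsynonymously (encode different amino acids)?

3

Codon 1: AUG Met / AUG Met — identical.
Codon 2: ACA Thr / GUC Val — nonsynonymous.
Codon 3: AAG Lys / AGA Arg — nonsynonymous.
Codon 4: CAC His / CAU His — synonymous.
Codon 5: UCA Ser / UCA Ser — identical.
Codon 6: AAU Asn / UAU Tyr — nonsynonymous.
Codon 7: AGA Arg / CGC Arg — synonymous.
Codon 8: UAU Tyr / UAC Tyr — synonymous.
Nonsynonymous differences: 3.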